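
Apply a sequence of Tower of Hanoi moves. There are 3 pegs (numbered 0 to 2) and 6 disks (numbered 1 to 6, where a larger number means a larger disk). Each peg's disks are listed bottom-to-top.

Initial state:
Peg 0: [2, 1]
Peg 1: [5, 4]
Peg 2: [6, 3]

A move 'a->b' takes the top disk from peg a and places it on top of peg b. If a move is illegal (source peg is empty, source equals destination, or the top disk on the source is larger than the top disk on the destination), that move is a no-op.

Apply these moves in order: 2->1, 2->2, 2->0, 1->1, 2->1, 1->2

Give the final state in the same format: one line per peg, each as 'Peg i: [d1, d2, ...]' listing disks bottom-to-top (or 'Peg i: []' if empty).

After move 1 (2->1):
Peg 0: [2, 1]
Peg 1: [5, 4, 3]
Peg 2: [6]

After move 2 (2->2):
Peg 0: [2, 1]
Peg 1: [5, 4, 3]
Peg 2: [6]

After move 3 (2->0):
Peg 0: [2, 1]
Peg 1: [5, 4, 3]
Peg 2: [6]

After move 4 (1->1):
Peg 0: [2, 1]
Peg 1: [5, 4, 3]
Peg 2: [6]

After move 5 (2->1):
Peg 0: [2, 1]
Peg 1: [5, 4, 3]
Peg 2: [6]

After move 6 (1->2):
Peg 0: [2, 1]
Peg 1: [5, 4]
Peg 2: [6, 3]

Answer: Peg 0: [2, 1]
Peg 1: [5, 4]
Peg 2: [6, 3]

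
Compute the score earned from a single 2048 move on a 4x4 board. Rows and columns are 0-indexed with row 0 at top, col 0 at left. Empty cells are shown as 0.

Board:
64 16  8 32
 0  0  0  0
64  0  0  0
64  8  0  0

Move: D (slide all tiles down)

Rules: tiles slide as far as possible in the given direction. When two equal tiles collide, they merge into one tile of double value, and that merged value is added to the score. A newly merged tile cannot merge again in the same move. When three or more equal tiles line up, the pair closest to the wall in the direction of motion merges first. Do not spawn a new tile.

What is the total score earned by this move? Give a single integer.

Slide down:
col 0: [64, 0, 64, 64] -> [0, 0, 64, 128]  score +128 (running 128)
col 1: [16, 0, 0, 8] -> [0, 0, 16, 8]  score +0 (running 128)
col 2: [8, 0, 0, 0] -> [0, 0, 0, 8]  score +0 (running 128)
col 3: [32, 0, 0, 0] -> [0, 0, 0, 32]  score +0 (running 128)
Board after move:
  0   0   0   0
  0   0   0   0
 64  16   0   0
128   8   8  32

Answer: 128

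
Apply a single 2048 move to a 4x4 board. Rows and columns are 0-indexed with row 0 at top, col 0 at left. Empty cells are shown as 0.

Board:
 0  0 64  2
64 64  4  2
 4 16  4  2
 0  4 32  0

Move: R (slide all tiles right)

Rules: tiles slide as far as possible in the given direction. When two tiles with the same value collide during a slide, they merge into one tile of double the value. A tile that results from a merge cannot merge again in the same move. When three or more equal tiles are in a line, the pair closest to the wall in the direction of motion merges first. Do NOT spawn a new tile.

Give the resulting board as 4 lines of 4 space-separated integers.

Answer:   0   0  64   2
  0 128   4   2
  4  16   4   2
  0   0   4  32

Derivation:
Slide right:
row 0: [0, 0, 64, 2] -> [0, 0, 64, 2]
row 1: [64, 64, 4, 2] -> [0, 128, 4, 2]
row 2: [4, 16, 4, 2] -> [4, 16, 4, 2]
row 3: [0, 4, 32, 0] -> [0, 0, 4, 32]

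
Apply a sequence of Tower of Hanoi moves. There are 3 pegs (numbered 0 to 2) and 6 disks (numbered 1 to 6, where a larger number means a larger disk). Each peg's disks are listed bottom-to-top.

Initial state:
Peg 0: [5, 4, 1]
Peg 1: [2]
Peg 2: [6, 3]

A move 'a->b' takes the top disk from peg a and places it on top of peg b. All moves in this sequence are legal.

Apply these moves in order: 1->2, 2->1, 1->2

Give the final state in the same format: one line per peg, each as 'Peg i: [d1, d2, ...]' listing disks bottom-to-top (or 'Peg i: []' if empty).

Answer: Peg 0: [5, 4, 1]
Peg 1: []
Peg 2: [6, 3, 2]

Derivation:
After move 1 (1->2):
Peg 0: [5, 4, 1]
Peg 1: []
Peg 2: [6, 3, 2]

After move 2 (2->1):
Peg 0: [5, 4, 1]
Peg 1: [2]
Peg 2: [6, 3]

After move 3 (1->2):
Peg 0: [5, 4, 1]
Peg 1: []
Peg 2: [6, 3, 2]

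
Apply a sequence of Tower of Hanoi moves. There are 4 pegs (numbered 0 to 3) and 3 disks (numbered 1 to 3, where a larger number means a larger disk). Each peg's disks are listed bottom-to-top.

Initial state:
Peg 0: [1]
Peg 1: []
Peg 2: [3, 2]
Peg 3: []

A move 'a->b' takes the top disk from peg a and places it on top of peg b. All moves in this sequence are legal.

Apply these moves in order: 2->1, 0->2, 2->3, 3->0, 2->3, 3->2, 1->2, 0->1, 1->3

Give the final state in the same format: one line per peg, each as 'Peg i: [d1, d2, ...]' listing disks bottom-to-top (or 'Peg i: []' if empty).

After move 1 (2->1):
Peg 0: [1]
Peg 1: [2]
Peg 2: [3]
Peg 3: []

After move 2 (0->2):
Peg 0: []
Peg 1: [2]
Peg 2: [3, 1]
Peg 3: []

After move 3 (2->3):
Peg 0: []
Peg 1: [2]
Peg 2: [3]
Peg 3: [1]

After move 4 (3->0):
Peg 0: [1]
Peg 1: [2]
Peg 2: [3]
Peg 3: []

After move 5 (2->3):
Peg 0: [1]
Peg 1: [2]
Peg 2: []
Peg 3: [3]

After move 6 (3->2):
Peg 0: [1]
Peg 1: [2]
Peg 2: [3]
Peg 3: []

After move 7 (1->2):
Peg 0: [1]
Peg 1: []
Peg 2: [3, 2]
Peg 3: []

After move 8 (0->1):
Peg 0: []
Peg 1: [1]
Peg 2: [3, 2]
Peg 3: []

After move 9 (1->3):
Peg 0: []
Peg 1: []
Peg 2: [3, 2]
Peg 3: [1]

Answer: Peg 0: []
Peg 1: []
Peg 2: [3, 2]
Peg 3: [1]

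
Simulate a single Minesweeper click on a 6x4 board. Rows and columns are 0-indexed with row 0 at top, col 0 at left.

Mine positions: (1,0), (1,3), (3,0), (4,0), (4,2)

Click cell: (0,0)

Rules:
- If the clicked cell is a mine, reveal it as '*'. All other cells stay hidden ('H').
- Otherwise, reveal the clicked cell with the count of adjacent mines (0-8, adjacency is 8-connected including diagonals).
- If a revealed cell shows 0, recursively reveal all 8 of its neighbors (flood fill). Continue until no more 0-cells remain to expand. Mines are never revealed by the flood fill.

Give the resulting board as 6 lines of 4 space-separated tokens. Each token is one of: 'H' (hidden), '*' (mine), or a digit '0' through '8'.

1 H H H
H H H H
H H H H
H H H H
H H H H
H H H H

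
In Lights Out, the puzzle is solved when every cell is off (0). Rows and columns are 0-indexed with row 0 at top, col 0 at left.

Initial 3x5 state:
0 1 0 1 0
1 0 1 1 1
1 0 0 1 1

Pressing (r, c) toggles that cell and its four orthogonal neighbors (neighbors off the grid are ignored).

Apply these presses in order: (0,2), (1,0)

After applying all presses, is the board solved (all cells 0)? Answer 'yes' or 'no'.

Answer: no

Derivation:
After press 1 at (0,2):
0 0 1 0 0
1 0 0 1 1
1 0 0 1 1

After press 2 at (1,0):
1 0 1 0 0
0 1 0 1 1
0 0 0 1 1

Lights still on: 7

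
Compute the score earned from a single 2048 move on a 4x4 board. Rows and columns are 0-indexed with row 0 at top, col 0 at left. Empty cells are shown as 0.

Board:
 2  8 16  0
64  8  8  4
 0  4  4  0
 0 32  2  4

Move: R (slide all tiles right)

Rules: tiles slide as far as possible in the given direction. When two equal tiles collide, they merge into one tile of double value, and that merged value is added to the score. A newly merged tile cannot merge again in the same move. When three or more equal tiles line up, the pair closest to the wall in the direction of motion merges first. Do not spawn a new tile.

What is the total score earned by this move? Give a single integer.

Answer: 24

Derivation:
Slide right:
row 0: [2, 8, 16, 0] -> [0, 2, 8, 16]  score +0 (running 0)
row 1: [64, 8, 8, 4] -> [0, 64, 16, 4]  score +16 (running 16)
row 2: [0, 4, 4, 0] -> [0, 0, 0, 8]  score +8 (running 24)
row 3: [0, 32, 2, 4] -> [0, 32, 2, 4]  score +0 (running 24)
Board after move:
 0  2  8 16
 0 64 16  4
 0  0  0  8
 0 32  2  4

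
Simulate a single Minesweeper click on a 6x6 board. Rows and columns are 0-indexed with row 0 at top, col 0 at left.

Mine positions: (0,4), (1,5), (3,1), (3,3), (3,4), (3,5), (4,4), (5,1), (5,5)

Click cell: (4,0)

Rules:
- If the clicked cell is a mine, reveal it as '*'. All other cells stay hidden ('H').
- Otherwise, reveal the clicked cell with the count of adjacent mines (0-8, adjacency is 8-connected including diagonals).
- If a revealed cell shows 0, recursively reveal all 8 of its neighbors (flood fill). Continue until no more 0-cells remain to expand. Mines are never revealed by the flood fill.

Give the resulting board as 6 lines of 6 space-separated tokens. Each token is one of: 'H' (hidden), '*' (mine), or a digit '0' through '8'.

H H H H H H
H H H H H H
H H H H H H
H H H H H H
2 H H H H H
H H H H H H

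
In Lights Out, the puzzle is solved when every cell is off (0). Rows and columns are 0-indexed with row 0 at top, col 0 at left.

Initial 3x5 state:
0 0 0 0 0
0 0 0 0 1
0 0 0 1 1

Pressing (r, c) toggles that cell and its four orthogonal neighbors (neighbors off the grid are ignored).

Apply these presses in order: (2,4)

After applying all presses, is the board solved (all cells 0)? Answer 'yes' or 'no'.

After press 1 at (2,4):
0 0 0 0 0
0 0 0 0 0
0 0 0 0 0

Lights still on: 0

Answer: yes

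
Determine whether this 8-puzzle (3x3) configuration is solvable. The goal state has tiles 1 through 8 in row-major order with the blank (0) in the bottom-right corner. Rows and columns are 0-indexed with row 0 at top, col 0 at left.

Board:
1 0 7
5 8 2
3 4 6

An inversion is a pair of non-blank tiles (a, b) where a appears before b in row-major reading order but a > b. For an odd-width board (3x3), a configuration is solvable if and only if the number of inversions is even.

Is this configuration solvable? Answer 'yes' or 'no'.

Inversions (pairs i<j in row-major order where tile[i] > tile[j] > 0): 12
12 is even, so the puzzle is solvable.

Answer: yes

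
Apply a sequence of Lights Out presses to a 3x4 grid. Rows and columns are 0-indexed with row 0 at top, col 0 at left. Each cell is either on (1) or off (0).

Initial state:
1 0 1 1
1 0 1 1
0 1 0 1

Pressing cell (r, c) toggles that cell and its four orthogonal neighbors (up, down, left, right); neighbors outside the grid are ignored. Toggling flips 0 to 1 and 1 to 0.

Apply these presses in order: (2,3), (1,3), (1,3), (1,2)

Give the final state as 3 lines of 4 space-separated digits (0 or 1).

After press 1 at (2,3):
1 0 1 1
1 0 1 0
0 1 1 0

After press 2 at (1,3):
1 0 1 0
1 0 0 1
0 1 1 1

After press 3 at (1,3):
1 0 1 1
1 0 1 0
0 1 1 0

After press 4 at (1,2):
1 0 0 1
1 1 0 1
0 1 0 0

Answer: 1 0 0 1
1 1 0 1
0 1 0 0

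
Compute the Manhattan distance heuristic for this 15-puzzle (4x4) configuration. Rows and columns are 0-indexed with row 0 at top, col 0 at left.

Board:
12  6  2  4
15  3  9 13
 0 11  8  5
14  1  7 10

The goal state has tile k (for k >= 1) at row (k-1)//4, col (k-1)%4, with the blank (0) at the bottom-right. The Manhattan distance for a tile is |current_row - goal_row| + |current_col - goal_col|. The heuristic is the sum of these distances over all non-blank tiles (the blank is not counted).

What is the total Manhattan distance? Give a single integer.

Tile 12: (0,0)->(2,3) = 5
Tile 6: (0,1)->(1,1) = 1
Tile 2: (0,2)->(0,1) = 1
Tile 4: (0,3)->(0,3) = 0
Tile 15: (1,0)->(3,2) = 4
Tile 3: (1,1)->(0,2) = 2
Tile 9: (1,2)->(2,0) = 3
Tile 13: (1,3)->(3,0) = 5
Tile 11: (2,1)->(2,2) = 1
Tile 8: (2,2)->(1,3) = 2
Tile 5: (2,3)->(1,0) = 4
Tile 14: (3,0)->(3,1) = 1
Tile 1: (3,1)->(0,0) = 4
Tile 7: (3,2)->(1,2) = 2
Tile 10: (3,3)->(2,1) = 3
Sum: 5 + 1 + 1 + 0 + 4 + 2 + 3 + 5 + 1 + 2 + 4 + 1 + 4 + 2 + 3 = 38

Answer: 38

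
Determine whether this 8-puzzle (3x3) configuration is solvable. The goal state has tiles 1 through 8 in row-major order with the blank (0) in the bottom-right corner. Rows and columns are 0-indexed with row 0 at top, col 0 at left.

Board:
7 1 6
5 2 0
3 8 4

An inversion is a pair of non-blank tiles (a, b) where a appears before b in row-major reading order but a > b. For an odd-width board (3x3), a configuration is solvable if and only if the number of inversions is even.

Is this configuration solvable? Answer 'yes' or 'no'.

Answer: yes

Derivation:
Inversions (pairs i<j in row-major order where tile[i] > tile[j] > 0): 14
14 is even, so the puzzle is solvable.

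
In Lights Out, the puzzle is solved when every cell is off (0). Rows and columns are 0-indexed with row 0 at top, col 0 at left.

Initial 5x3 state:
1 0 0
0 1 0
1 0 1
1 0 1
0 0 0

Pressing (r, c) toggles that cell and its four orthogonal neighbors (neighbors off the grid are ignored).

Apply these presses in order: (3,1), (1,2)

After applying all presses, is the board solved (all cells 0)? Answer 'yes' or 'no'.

After press 1 at (3,1):
1 0 0
0 1 0
1 1 1
0 1 0
0 1 0

After press 2 at (1,2):
1 0 1
0 0 1
1 1 0
0 1 0
0 1 0

Lights still on: 7

Answer: no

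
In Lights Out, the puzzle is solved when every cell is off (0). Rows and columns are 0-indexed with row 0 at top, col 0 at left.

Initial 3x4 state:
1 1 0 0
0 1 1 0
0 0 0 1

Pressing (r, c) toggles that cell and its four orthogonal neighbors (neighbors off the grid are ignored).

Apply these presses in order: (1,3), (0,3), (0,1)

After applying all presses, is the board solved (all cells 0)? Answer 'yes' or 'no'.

After press 1 at (1,3):
1 1 0 1
0 1 0 1
0 0 0 0

After press 2 at (0,3):
1 1 1 0
0 1 0 0
0 0 0 0

After press 3 at (0,1):
0 0 0 0
0 0 0 0
0 0 0 0

Lights still on: 0

Answer: yes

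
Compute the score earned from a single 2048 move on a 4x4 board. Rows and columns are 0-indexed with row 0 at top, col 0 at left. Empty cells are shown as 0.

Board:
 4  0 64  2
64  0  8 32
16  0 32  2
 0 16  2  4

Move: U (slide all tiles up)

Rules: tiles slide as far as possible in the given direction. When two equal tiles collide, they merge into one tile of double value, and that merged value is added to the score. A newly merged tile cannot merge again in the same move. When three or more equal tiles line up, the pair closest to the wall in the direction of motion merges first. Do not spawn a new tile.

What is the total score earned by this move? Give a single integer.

Slide up:
col 0: [4, 64, 16, 0] -> [4, 64, 16, 0]  score +0 (running 0)
col 1: [0, 0, 0, 16] -> [16, 0, 0, 0]  score +0 (running 0)
col 2: [64, 8, 32, 2] -> [64, 8, 32, 2]  score +0 (running 0)
col 3: [2, 32, 2, 4] -> [2, 32, 2, 4]  score +0 (running 0)
Board after move:
 4 16 64  2
64  0  8 32
16  0 32  2
 0  0  2  4

Answer: 0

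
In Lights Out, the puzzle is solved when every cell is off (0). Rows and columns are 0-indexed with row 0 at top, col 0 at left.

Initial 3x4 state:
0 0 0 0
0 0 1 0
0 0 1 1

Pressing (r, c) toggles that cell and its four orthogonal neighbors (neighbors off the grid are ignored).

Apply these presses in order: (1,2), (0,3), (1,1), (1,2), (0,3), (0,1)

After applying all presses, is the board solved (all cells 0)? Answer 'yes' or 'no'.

After press 1 at (1,2):
0 0 1 0
0 1 0 1
0 0 0 1

After press 2 at (0,3):
0 0 0 1
0 1 0 0
0 0 0 1

After press 3 at (1,1):
0 1 0 1
1 0 1 0
0 1 0 1

After press 4 at (1,2):
0 1 1 1
1 1 0 1
0 1 1 1

After press 5 at (0,3):
0 1 0 0
1 1 0 0
0 1 1 1

After press 6 at (0,1):
1 0 1 0
1 0 0 0
0 1 1 1

Lights still on: 6

Answer: no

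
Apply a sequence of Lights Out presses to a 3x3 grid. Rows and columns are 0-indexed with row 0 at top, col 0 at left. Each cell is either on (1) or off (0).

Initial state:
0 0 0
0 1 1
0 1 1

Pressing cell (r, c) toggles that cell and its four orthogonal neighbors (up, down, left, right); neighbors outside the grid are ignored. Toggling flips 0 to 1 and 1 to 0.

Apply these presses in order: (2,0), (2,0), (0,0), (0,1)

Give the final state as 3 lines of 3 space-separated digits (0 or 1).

After press 1 at (2,0):
0 0 0
1 1 1
1 0 1

After press 2 at (2,0):
0 0 0
0 1 1
0 1 1

After press 3 at (0,0):
1 1 0
1 1 1
0 1 1

After press 4 at (0,1):
0 0 1
1 0 1
0 1 1

Answer: 0 0 1
1 0 1
0 1 1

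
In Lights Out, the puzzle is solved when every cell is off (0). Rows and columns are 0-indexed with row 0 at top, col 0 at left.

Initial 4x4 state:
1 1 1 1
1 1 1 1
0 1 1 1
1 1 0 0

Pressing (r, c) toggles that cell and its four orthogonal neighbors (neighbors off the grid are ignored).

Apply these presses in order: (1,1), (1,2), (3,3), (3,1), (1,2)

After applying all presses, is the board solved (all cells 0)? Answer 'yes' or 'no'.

Answer: no

Derivation:
After press 1 at (1,1):
1 0 1 1
0 0 0 1
0 0 1 1
1 1 0 0

After press 2 at (1,2):
1 0 0 1
0 1 1 0
0 0 0 1
1 1 0 0

After press 3 at (3,3):
1 0 0 1
0 1 1 0
0 0 0 0
1 1 1 1

After press 4 at (3,1):
1 0 0 1
0 1 1 0
0 1 0 0
0 0 0 1

After press 5 at (1,2):
1 0 1 1
0 0 0 1
0 1 1 0
0 0 0 1

Lights still on: 7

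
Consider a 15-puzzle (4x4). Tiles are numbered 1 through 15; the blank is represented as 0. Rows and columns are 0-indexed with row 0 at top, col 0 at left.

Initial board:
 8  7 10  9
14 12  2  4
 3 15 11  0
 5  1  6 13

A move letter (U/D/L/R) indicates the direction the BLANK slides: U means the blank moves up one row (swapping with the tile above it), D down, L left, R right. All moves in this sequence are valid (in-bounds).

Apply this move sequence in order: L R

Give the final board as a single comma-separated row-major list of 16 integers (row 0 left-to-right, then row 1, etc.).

After move 1 (L):
 8  7 10  9
14 12  2  4
 3 15  0 11
 5  1  6 13

After move 2 (R):
 8  7 10  9
14 12  2  4
 3 15 11  0
 5  1  6 13

Answer: 8, 7, 10, 9, 14, 12, 2, 4, 3, 15, 11, 0, 5, 1, 6, 13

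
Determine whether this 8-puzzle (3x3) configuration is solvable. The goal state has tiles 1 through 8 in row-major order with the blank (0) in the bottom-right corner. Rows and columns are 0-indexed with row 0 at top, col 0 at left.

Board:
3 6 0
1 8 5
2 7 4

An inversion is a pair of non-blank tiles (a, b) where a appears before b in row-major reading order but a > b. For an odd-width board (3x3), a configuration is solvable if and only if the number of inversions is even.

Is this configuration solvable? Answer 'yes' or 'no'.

Inversions (pairs i<j in row-major order where tile[i] > tile[j] > 0): 13
13 is odd, so the puzzle is not solvable.

Answer: no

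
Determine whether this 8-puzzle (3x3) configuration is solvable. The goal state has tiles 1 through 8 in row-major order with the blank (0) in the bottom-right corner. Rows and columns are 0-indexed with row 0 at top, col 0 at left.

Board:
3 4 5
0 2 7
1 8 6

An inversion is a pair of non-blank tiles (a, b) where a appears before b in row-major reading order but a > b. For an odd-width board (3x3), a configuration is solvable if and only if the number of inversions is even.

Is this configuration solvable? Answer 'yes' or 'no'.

Answer: yes

Derivation:
Inversions (pairs i<j in row-major order where tile[i] > tile[j] > 0): 10
10 is even, so the puzzle is solvable.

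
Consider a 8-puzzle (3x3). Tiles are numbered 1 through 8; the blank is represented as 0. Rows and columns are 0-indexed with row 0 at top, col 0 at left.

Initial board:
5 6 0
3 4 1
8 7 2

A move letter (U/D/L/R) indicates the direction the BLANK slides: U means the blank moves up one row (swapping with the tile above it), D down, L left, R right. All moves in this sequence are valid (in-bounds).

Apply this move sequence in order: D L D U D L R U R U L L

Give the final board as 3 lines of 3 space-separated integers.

After move 1 (D):
5 6 1
3 4 0
8 7 2

After move 2 (L):
5 6 1
3 0 4
8 7 2

After move 3 (D):
5 6 1
3 7 4
8 0 2

After move 4 (U):
5 6 1
3 0 4
8 7 2

After move 5 (D):
5 6 1
3 7 4
8 0 2

After move 6 (L):
5 6 1
3 7 4
0 8 2

After move 7 (R):
5 6 1
3 7 4
8 0 2

After move 8 (U):
5 6 1
3 0 4
8 7 2

After move 9 (R):
5 6 1
3 4 0
8 7 2

After move 10 (U):
5 6 0
3 4 1
8 7 2

After move 11 (L):
5 0 6
3 4 1
8 7 2

After move 12 (L):
0 5 6
3 4 1
8 7 2

Answer: 0 5 6
3 4 1
8 7 2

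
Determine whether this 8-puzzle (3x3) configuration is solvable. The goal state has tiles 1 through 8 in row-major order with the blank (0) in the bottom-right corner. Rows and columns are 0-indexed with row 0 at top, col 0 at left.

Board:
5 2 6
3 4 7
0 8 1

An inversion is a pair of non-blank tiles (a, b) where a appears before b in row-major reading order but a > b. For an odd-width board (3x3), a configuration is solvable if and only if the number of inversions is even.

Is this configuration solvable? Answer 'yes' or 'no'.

Inversions (pairs i<j in row-major order where tile[i] > tile[j] > 0): 12
12 is even, so the puzzle is solvable.

Answer: yes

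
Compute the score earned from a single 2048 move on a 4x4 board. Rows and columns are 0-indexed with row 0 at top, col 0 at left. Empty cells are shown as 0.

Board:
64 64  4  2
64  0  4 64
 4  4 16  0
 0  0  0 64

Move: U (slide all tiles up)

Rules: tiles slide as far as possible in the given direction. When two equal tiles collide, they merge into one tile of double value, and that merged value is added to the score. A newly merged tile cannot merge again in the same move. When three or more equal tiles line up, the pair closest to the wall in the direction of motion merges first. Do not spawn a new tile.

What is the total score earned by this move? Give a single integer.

Slide up:
col 0: [64, 64, 4, 0] -> [128, 4, 0, 0]  score +128 (running 128)
col 1: [64, 0, 4, 0] -> [64, 4, 0, 0]  score +0 (running 128)
col 2: [4, 4, 16, 0] -> [8, 16, 0, 0]  score +8 (running 136)
col 3: [2, 64, 0, 64] -> [2, 128, 0, 0]  score +128 (running 264)
Board after move:
128  64   8   2
  4   4  16 128
  0   0   0   0
  0   0   0   0

Answer: 264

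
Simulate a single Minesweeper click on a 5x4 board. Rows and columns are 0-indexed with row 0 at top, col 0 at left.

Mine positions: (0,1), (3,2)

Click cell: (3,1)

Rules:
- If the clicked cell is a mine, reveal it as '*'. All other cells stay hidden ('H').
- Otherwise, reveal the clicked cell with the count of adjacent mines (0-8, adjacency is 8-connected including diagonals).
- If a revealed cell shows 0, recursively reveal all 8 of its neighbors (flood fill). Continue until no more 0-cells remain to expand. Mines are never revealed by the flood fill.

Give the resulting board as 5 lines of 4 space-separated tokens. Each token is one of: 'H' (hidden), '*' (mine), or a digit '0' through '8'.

H H H H
H H H H
H H H H
H 1 H H
H H H H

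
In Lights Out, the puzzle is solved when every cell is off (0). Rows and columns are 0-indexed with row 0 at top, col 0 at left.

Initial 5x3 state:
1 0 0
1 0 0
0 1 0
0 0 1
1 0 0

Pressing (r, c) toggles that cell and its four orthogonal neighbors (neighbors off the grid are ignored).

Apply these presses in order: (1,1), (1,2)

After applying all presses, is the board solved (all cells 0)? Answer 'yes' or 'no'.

After press 1 at (1,1):
1 1 0
0 1 1
0 0 0
0 0 1
1 0 0

After press 2 at (1,2):
1 1 1
0 0 0
0 0 1
0 0 1
1 0 0

Lights still on: 6

Answer: no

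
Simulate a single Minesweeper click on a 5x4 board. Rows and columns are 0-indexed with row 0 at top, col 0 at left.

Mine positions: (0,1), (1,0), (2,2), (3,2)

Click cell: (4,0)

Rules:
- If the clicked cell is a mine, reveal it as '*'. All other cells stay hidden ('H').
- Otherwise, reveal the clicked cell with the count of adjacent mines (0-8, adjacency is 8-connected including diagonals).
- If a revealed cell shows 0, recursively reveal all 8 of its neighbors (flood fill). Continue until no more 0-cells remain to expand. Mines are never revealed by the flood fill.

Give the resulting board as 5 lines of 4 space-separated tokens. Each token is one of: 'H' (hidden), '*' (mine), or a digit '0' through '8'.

H H H H
H H H H
1 3 H H
0 2 H H
0 1 H H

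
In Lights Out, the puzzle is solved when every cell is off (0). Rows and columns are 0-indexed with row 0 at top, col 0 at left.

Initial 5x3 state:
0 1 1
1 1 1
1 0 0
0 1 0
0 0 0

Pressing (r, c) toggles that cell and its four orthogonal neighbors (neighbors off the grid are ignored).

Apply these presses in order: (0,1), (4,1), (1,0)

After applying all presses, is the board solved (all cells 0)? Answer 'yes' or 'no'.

After press 1 at (0,1):
1 0 0
1 0 1
1 0 0
0 1 0
0 0 0

After press 2 at (4,1):
1 0 0
1 0 1
1 0 0
0 0 0
1 1 1

After press 3 at (1,0):
0 0 0
0 1 1
0 0 0
0 0 0
1 1 1

Lights still on: 5

Answer: no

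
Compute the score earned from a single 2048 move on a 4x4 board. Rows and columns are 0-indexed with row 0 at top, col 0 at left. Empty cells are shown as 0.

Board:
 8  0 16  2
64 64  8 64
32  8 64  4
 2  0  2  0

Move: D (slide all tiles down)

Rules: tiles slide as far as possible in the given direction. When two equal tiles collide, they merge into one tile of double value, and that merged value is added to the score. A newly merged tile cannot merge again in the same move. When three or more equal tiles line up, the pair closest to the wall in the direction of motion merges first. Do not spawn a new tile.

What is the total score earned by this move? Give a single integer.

Slide down:
col 0: [8, 64, 32, 2] -> [8, 64, 32, 2]  score +0 (running 0)
col 1: [0, 64, 8, 0] -> [0, 0, 64, 8]  score +0 (running 0)
col 2: [16, 8, 64, 2] -> [16, 8, 64, 2]  score +0 (running 0)
col 3: [2, 64, 4, 0] -> [0, 2, 64, 4]  score +0 (running 0)
Board after move:
 8  0 16  0
64  0  8  2
32 64 64 64
 2  8  2  4

Answer: 0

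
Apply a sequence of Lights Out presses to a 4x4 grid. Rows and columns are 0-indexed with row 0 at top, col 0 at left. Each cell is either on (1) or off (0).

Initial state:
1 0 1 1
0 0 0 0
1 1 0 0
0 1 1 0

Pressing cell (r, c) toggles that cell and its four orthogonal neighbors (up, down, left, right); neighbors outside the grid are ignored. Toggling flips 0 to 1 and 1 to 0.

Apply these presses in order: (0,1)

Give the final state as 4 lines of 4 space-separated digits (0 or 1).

Answer: 0 1 0 1
0 1 0 0
1 1 0 0
0 1 1 0

Derivation:
After press 1 at (0,1):
0 1 0 1
0 1 0 0
1 1 0 0
0 1 1 0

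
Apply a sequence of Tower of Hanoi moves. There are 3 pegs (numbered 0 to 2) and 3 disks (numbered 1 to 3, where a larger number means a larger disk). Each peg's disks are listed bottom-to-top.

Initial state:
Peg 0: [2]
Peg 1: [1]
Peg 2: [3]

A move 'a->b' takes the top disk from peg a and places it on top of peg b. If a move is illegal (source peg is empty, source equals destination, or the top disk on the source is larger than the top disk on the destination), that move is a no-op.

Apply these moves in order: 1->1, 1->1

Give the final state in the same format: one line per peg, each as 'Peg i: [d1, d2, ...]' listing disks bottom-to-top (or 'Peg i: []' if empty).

After move 1 (1->1):
Peg 0: [2]
Peg 1: [1]
Peg 2: [3]

After move 2 (1->1):
Peg 0: [2]
Peg 1: [1]
Peg 2: [3]

Answer: Peg 0: [2]
Peg 1: [1]
Peg 2: [3]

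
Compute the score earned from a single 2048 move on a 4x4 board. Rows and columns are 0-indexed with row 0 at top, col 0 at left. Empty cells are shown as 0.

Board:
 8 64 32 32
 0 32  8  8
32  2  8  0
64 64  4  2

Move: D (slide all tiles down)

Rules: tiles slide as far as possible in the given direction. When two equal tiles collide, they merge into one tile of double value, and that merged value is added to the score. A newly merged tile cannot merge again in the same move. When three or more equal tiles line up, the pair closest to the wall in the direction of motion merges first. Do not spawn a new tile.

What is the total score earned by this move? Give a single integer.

Answer: 16

Derivation:
Slide down:
col 0: [8, 0, 32, 64] -> [0, 8, 32, 64]  score +0 (running 0)
col 1: [64, 32, 2, 64] -> [64, 32, 2, 64]  score +0 (running 0)
col 2: [32, 8, 8, 4] -> [0, 32, 16, 4]  score +16 (running 16)
col 3: [32, 8, 0, 2] -> [0, 32, 8, 2]  score +0 (running 16)
Board after move:
 0 64  0  0
 8 32 32 32
32  2 16  8
64 64  4  2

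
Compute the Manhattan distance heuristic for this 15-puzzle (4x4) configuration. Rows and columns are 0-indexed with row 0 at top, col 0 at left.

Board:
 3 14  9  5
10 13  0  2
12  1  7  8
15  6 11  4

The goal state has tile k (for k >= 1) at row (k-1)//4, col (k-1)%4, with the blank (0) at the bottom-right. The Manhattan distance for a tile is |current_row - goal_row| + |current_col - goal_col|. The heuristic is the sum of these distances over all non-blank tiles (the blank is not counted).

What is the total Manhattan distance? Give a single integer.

Tile 3: at (0,0), goal (0,2), distance |0-0|+|0-2| = 2
Tile 14: at (0,1), goal (3,1), distance |0-3|+|1-1| = 3
Tile 9: at (0,2), goal (2,0), distance |0-2|+|2-0| = 4
Tile 5: at (0,3), goal (1,0), distance |0-1|+|3-0| = 4
Tile 10: at (1,0), goal (2,1), distance |1-2|+|0-1| = 2
Tile 13: at (1,1), goal (3,0), distance |1-3|+|1-0| = 3
Tile 2: at (1,3), goal (0,1), distance |1-0|+|3-1| = 3
Tile 12: at (2,0), goal (2,3), distance |2-2|+|0-3| = 3
Tile 1: at (2,1), goal (0,0), distance |2-0|+|1-0| = 3
Tile 7: at (2,2), goal (1,2), distance |2-1|+|2-2| = 1
Tile 8: at (2,3), goal (1,3), distance |2-1|+|3-3| = 1
Tile 15: at (3,0), goal (3,2), distance |3-3|+|0-2| = 2
Tile 6: at (3,1), goal (1,1), distance |3-1|+|1-1| = 2
Tile 11: at (3,2), goal (2,2), distance |3-2|+|2-2| = 1
Tile 4: at (3,3), goal (0,3), distance |3-0|+|3-3| = 3
Sum: 2 + 3 + 4 + 4 + 2 + 3 + 3 + 3 + 3 + 1 + 1 + 2 + 2 + 1 + 3 = 37

Answer: 37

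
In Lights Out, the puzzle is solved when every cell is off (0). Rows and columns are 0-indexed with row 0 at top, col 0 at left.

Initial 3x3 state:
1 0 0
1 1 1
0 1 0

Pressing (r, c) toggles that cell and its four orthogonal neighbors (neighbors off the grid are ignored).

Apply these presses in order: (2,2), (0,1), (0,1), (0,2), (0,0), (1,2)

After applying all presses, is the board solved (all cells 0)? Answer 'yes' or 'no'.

After press 1 at (2,2):
1 0 0
1 1 0
0 0 1

After press 2 at (0,1):
0 1 1
1 0 0
0 0 1

After press 3 at (0,1):
1 0 0
1 1 0
0 0 1

After press 4 at (0,2):
1 1 1
1 1 1
0 0 1

After press 5 at (0,0):
0 0 1
0 1 1
0 0 1

After press 6 at (1,2):
0 0 0
0 0 0
0 0 0

Lights still on: 0

Answer: yes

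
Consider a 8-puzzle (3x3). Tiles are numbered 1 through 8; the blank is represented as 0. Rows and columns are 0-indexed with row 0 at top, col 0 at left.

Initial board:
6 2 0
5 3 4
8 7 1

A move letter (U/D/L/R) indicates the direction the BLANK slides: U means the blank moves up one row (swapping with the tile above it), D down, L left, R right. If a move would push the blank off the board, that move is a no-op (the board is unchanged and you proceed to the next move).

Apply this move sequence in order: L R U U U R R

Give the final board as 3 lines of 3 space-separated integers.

Answer: 6 2 0
5 3 4
8 7 1

Derivation:
After move 1 (L):
6 0 2
5 3 4
8 7 1

After move 2 (R):
6 2 0
5 3 4
8 7 1

After move 3 (U):
6 2 0
5 3 4
8 7 1

After move 4 (U):
6 2 0
5 3 4
8 7 1

After move 5 (U):
6 2 0
5 3 4
8 7 1

After move 6 (R):
6 2 0
5 3 4
8 7 1

After move 7 (R):
6 2 0
5 3 4
8 7 1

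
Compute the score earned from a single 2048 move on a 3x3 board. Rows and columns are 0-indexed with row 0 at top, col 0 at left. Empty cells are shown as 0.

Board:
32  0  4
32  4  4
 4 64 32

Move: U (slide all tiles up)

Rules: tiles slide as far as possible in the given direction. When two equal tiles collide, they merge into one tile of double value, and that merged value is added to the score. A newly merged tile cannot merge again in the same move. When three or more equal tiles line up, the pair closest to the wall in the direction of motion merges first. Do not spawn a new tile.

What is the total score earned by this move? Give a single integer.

Slide up:
col 0: [32, 32, 4] -> [64, 4, 0]  score +64 (running 64)
col 1: [0, 4, 64] -> [4, 64, 0]  score +0 (running 64)
col 2: [4, 4, 32] -> [8, 32, 0]  score +8 (running 72)
Board after move:
64  4  8
 4 64 32
 0  0  0

Answer: 72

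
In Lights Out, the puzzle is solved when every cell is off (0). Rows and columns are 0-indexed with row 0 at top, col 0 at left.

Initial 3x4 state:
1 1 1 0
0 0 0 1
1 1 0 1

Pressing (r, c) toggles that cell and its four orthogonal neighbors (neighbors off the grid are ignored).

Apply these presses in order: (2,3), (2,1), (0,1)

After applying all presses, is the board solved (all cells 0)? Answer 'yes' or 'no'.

After press 1 at (2,3):
1 1 1 0
0 0 0 0
1 1 1 0

After press 2 at (2,1):
1 1 1 0
0 1 0 0
0 0 0 0

After press 3 at (0,1):
0 0 0 0
0 0 0 0
0 0 0 0

Lights still on: 0

Answer: yes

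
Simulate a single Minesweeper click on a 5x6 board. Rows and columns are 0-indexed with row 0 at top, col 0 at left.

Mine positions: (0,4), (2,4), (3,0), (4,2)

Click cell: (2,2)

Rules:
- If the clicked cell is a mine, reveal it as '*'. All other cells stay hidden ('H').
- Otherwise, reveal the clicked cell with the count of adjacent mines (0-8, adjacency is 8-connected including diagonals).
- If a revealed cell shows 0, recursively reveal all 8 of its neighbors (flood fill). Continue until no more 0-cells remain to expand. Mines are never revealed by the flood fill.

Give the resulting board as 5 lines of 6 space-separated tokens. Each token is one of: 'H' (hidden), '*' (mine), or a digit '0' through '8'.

0 0 0 1 H H
0 0 0 2 H H
1 1 0 1 H H
H 2 1 2 H H
H H H H H H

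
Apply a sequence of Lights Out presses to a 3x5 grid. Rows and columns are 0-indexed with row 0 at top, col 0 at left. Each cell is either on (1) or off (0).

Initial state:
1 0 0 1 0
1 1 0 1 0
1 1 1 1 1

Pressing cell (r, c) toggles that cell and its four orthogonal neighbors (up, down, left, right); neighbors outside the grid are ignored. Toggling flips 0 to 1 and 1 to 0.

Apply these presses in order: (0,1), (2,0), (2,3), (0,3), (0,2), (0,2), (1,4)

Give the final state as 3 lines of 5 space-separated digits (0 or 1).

After press 1 at (0,1):
0 1 1 1 0
1 0 0 1 0
1 1 1 1 1

After press 2 at (2,0):
0 1 1 1 0
0 0 0 1 0
0 0 1 1 1

After press 3 at (2,3):
0 1 1 1 0
0 0 0 0 0
0 0 0 0 0

After press 4 at (0,3):
0 1 0 0 1
0 0 0 1 0
0 0 0 0 0

After press 5 at (0,2):
0 0 1 1 1
0 0 1 1 0
0 0 0 0 0

After press 6 at (0,2):
0 1 0 0 1
0 0 0 1 0
0 0 0 0 0

After press 7 at (1,4):
0 1 0 0 0
0 0 0 0 1
0 0 0 0 1

Answer: 0 1 0 0 0
0 0 0 0 1
0 0 0 0 1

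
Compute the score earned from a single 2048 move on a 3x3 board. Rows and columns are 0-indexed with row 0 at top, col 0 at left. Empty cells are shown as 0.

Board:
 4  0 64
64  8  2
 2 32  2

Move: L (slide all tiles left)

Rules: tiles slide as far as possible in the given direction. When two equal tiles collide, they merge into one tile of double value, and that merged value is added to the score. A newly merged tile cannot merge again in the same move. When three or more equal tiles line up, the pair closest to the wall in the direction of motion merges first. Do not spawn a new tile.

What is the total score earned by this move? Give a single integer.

Answer: 0

Derivation:
Slide left:
row 0: [4, 0, 64] -> [4, 64, 0]  score +0 (running 0)
row 1: [64, 8, 2] -> [64, 8, 2]  score +0 (running 0)
row 2: [2, 32, 2] -> [2, 32, 2]  score +0 (running 0)
Board after move:
 4 64  0
64  8  2
 2 32  2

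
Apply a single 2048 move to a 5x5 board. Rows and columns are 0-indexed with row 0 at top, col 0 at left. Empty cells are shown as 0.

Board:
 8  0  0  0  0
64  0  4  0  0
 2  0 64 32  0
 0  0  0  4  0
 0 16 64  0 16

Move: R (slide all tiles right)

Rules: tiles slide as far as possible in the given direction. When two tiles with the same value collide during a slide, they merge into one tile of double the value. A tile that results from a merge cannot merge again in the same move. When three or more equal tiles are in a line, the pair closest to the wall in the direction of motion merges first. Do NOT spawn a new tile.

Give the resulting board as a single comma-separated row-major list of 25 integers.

Slide right:
row 0: [8, 0, 0, 0, 0] -> [0, 0, 0, 0, 8]
row 1: [64, 0, 4, 0, 0] -> [0, 0, 0, 64, 4]
row 2: [2, 0, 64, 32, 0] -> [0, 0, 2, 64, 32]
row 3: [0, 0, 0, 4, 0] -> [0, 0, 0, 0, 4]
row 4: [0, 16, 64, 0, 16] -> [0, 0, 16, 64, 16]

Answer: 0, 0, 0, 0, 8, 0, 0, 0, 64, 4, 0, 0, 2, 64, 32, 0, 0, 0, 0, 4, 0, 0, 16, 64, 16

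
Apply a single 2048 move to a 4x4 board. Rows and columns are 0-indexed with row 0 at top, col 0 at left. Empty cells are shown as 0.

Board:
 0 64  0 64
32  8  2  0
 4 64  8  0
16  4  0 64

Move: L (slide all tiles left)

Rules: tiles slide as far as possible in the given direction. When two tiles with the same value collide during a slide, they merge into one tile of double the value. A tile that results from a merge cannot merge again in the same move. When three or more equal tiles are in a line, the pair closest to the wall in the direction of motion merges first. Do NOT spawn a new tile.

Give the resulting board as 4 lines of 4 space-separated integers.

Slide left:
row 0: [0, 64, 0, 64] -> [128, 0, 0, 0]
row 1: [32, 8, 2, 0] -> [32, 8, 2, 0]
row 2: [4, 64, 8, 0] -> [4, 64, 8, 0]
row 3: [16, 4, 0, 64] -> [16, 4, 64, 0]

Answer: 128   0   0   0
 32   8   2   0
  4  64   8   0
 16   4  64   0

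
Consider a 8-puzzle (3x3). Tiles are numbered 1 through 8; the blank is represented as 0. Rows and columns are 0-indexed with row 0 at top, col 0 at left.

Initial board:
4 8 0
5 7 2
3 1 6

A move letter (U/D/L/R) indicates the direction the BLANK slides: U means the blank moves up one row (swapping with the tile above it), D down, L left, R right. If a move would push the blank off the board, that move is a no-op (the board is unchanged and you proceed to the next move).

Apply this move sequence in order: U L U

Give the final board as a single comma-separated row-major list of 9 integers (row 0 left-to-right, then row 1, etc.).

After move 1 (U):
4 8 0
5 7 2
3 1 6

After move 2 (L):
4 0 8
5 7 2
3 1 6

After move 3 (U):
4 0 8
5 7 2
3 1 6

Answer: 4, 0, 8, 5, 7, 2, 3, 1, 6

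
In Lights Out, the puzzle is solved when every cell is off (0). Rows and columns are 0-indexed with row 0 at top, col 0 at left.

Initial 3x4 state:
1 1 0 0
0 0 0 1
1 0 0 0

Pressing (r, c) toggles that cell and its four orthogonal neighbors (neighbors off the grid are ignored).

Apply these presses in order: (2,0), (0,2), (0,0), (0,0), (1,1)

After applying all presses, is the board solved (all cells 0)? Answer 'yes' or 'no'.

After press 1 at (2,0):
1 1 0 0
1 0 0 1
0 1 0 0

After press 2 at (0,2):
1 0 1 1
1 0 1 1
0 1 0 0

After press 3 at (0,0):
0 1 1 1
0 0 1 1
0 1 0 0

After press 4 at (0,0):
1 0 1 1
1 0 1 1
0 1 0 0

After press 5 at (1,1):
1 1 1 1
0 1 0 1
0 0 0 0

Lights still on: 6

Answer: no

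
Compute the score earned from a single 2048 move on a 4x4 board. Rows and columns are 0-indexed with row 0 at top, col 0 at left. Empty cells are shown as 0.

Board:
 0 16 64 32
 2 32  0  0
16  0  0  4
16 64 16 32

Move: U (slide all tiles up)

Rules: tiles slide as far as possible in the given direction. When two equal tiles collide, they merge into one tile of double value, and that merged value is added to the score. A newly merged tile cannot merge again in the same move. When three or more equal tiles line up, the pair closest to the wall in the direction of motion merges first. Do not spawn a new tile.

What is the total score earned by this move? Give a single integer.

Slide up:
col 0: [0, 2, 16, 16] -> [2, 32, 0, 0]  score +32 (running 32)
col 1: [16, 32, 0, 64] -> [16, 32, 64, 0]  score +0 (running 32)
col 2: [64, 0, 0, 16] -> [64, 16, 0, 0]  score +0 (running 32)
col 3: [32, 0, 4, 32] -> [32, 4, 32, 0]  score +0 (running 32)
Board after move:
 2 16 64 32
32 32 16  4
 0 64  0 32
 0  0  0  0

Answer: 32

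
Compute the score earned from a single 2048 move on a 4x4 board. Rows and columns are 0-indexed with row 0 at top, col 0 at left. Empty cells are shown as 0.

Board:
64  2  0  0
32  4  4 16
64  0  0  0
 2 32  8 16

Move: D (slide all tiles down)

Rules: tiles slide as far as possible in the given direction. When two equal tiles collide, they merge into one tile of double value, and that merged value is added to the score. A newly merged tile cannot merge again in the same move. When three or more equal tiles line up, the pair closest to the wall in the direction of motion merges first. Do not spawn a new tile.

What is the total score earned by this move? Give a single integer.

Slide down:
col 0: [64, 32, 64, 2] -> [64, 32, 64, 2]  score +0 (running 0)
col 1: [2, 4, 0, 32] -> [0, 2, 4, 32]  score +0 (running 0)
col 2: [0, 4, 0, 8] -> [0, 0, 4, 8]  score +0 (running 0)
col 3: [0, 16, 0, 16] -> [0, 0, 0, 32]  score +32 (running 32)
Board after move:
64  0  0  0
32  2  0  0
64  4  4  0
 2 32  8 32

Answer: 32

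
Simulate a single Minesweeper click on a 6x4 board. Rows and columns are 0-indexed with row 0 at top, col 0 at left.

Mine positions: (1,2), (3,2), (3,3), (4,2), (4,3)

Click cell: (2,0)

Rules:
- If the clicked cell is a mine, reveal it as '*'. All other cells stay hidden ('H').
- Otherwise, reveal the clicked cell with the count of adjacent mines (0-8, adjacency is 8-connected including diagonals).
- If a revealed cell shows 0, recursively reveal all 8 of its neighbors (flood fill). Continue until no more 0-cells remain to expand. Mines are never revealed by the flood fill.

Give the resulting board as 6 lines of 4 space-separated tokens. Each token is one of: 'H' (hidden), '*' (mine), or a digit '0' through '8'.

0 1 H H
0 1 H H
0 2 H H
0 2 H H
0 2 H H
0 1 H H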